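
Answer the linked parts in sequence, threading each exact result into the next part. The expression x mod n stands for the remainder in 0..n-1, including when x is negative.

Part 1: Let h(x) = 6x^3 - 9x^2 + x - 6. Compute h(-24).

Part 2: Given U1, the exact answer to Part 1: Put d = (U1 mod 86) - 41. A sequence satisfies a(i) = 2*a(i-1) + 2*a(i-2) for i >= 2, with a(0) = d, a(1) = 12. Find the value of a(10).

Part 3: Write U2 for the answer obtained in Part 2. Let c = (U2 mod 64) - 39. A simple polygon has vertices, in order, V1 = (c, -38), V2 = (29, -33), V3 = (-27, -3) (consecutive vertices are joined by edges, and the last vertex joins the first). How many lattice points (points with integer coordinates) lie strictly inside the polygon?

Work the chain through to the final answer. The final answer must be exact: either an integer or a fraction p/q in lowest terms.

Part 1: 6*(-24)^3 - 9*(-24)^2 + 1*(-24)^1 - 6 = (-82944) + (-5184) + (-24) + (-6) = -88158; answer -88158
Part 2: U1 = -88158; d = 37; a(2) = 2*(12) + 2*(37) = 98; iterating: a(2)=98, a(3)=220, a(4)=636, a(5)=1712, a(6)=4696, a(7)=12816, a(8)=35024, a(9)=95680, a(10)=261408; answer 261408
Part 3: U2 = 261408; c = -7; cross terms: (-7*-33 - 29*-38)=1333, (29*-3 - -27*-33)=-978, (-27*-38 - -7*-3)=1005; twice the area = |1360| = 1360; area = 680; boundary points = 1 + 2 + 5 = 8; strictly interior points = area - boundary/2 + 1 = 677; answer 677

677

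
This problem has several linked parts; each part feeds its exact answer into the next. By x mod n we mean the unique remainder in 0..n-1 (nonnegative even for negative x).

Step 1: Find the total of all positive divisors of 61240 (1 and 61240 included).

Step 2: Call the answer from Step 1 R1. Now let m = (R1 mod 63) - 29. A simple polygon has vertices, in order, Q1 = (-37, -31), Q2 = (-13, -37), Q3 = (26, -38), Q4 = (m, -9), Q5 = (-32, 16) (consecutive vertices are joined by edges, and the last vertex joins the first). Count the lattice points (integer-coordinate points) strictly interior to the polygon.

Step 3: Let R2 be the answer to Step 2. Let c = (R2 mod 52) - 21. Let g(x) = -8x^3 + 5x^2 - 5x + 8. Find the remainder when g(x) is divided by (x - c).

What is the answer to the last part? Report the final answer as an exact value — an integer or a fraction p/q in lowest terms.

48374

Step 1: 61240 = 2^3 * 5 * 1531; sigma = (1 + 2 + 4 + 8) * (1 + 5) * (1 + 1531) = 15 * 6 * 1532 = 137880; answer 137880
Step 2: R1 = 137880; m = 7; cross terms: (-37*-37 - -13*-31)=966, (-13*-38 - 26*-37)=1456, (26*-9 - 7*-38)=32, (7*16 - -32*-9)=-176, (-32*-31 - -37*16)=1584; twice the area = |3862| = 3862; area = 1931; boundary points = 6 + 1 + 1 + 1 + 1 = 10; strictly interior points = area - boundary/2 + 1 = 1927; answer 1927
Step 3: R2 = 1927; c = -18; remainder = value at the root: -8*(-18)^3 + 5*(-18)^2 - 5*(-18)^1 + 8 = (46656) + (1620) + (90) + (8) = 48374; answer 48374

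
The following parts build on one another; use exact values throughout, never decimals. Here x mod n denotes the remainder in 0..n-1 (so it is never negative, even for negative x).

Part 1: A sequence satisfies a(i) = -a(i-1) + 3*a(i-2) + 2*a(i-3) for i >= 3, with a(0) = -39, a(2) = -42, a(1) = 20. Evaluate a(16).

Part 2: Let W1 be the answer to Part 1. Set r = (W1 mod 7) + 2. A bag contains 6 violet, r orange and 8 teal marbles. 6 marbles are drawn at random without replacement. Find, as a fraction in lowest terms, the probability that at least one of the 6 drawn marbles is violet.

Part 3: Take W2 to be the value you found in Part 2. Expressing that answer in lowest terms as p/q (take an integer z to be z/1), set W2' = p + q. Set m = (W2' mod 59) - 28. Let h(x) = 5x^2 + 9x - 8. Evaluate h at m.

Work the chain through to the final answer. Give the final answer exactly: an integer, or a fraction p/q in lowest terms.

3660

Part 1: a(3) = -1*(-42) + 3*(20) + 2*(-39) = 24; iterating: a(3)=24, a(4)=-110, a(5)=98, a(6)=-380, a(7)=454, a(8)=-1398, a(9)=2000, a(10)=-5286, a(11)=8490, a(12)=-20348, a(13)=35246, a(14)=-79310, a(15)=144352, a(16)=-311790; answer -311790
Part 2: W1 = -311790; r = 6; total draws C(20,6) = 38760; complement C(14,6) = 3003; favorable 38760 - 3003 = 35757; P = 11919/12920; answer 11919/12920
Part 3: W2 = 11919/12920; threaded value p + q = 24839; m = -28; 5*(-28)^2 + 9*(-28)^1 - 8 = (3920) + (-252) + (-8) = 3660; answer 3660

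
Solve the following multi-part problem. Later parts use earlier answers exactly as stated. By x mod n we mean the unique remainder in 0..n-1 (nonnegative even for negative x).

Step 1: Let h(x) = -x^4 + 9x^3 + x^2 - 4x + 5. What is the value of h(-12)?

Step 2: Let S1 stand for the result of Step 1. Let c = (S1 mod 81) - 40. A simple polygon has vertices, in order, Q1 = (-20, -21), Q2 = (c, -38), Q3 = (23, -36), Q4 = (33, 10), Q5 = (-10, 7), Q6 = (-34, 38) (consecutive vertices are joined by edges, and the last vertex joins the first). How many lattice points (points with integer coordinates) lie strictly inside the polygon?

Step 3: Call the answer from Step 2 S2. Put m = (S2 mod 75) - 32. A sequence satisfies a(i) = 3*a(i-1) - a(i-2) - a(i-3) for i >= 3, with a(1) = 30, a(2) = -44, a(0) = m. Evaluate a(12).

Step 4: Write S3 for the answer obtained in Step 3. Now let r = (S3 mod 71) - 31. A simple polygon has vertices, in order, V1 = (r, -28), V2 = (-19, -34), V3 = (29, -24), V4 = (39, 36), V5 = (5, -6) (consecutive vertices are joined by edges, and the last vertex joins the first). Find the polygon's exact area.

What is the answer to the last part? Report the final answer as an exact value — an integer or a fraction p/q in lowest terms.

Step 1: -1*(-12)^4 + 9*(-12)^3 + 1*(-12)^2 - 4*(-12)^1 + 5 = (-20736) + (-15552) + (144) + (48) + (5) = -36091; answer -36091
Step 2: S1 = -36091; c = -5; cross terms: (-20*-38 - -5*-21)=655, (-5*-36 - 23*-38)=1054, (23*10 - 33*-36)=1418, (33*7 - -10*10)=331, (-10*38 - -34*7)=-142, (-34*-21 - -20*38)=1474; twice the area = |4790| = 4790; area = 2395; boundary points = 1 + 2 + 2 + 1 + 1 + 1 = 8; strictly interior points = area - boundary/2 + 1 = 2392; answer 2392
Step 3: S2 = 2392; m = 35; a(3) = 3*(-44) - 1*(30) - 1*(35) = -197; iterating: a(3)=-197, a(4)=-577, a(5)=-1490, a(6)=-3696, a(7)=-9021, a(8)=-21877, a(9)=-52914, a(10)=-127844, a(11)=-308741, a(12)=-745465; answer -745465
Step 4: S3 = -745465; r = 4; cross terms: (4*-34 - -19*-28)=-668, (-19*-24 - 29*-34)=1442, (29*36 - 39*-24)=1980, (39*-6 - 5*36)=-414, (5*-28 - 4*-6)=-116; twice the area = |2224| = 2224; area = 1112; answer 1112

1112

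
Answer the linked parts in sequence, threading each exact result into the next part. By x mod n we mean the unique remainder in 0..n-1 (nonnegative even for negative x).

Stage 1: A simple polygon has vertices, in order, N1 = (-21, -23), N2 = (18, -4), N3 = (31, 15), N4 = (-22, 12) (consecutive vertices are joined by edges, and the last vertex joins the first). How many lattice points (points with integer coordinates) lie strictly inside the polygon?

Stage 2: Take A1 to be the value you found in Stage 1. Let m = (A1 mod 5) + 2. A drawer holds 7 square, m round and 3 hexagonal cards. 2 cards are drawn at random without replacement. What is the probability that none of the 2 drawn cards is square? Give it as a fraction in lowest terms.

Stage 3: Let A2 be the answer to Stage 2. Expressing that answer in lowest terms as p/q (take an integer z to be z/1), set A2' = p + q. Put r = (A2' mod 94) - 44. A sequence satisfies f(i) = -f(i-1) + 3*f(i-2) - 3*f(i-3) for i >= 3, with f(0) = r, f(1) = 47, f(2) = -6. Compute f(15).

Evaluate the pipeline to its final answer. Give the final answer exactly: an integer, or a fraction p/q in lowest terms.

12152223

Stage 1: cross terms: (-21*-4 - 18*-23)=498, (18*15 - 31*-4)=394, (31*12 - -22*15)=702, (-22*-23 - -21*12)=758; twice the area = |2352| = 2352; area = 1176; boundary points = 1 + 1 + 1 + 1 = 4; strictly interior points = area - boundary/2 + 1 = 1175; answer 1175
Stage 2: A1 = 1175; m = 2; total draws C(12,2) = 66; favorable C(5,2) = 10; P = 5/33; answer 5/33
Stage 3: A2 = 5/33; threaded value p + q = 38; r = -6; f(3) = -1*(-6) + 3*(47) - 3*(-6) = 165; iterating: f(3)=165, f(4)=-324, f(5)=837, f(6)=-2304, f(7)=5787, f(8)=-15210, f(9)=39483, f(10)=-102474, f(11)=266553, f(12)=-692424, f(13)=1799505, f(14)=-4676436, f(15)=12152223; answer 12152223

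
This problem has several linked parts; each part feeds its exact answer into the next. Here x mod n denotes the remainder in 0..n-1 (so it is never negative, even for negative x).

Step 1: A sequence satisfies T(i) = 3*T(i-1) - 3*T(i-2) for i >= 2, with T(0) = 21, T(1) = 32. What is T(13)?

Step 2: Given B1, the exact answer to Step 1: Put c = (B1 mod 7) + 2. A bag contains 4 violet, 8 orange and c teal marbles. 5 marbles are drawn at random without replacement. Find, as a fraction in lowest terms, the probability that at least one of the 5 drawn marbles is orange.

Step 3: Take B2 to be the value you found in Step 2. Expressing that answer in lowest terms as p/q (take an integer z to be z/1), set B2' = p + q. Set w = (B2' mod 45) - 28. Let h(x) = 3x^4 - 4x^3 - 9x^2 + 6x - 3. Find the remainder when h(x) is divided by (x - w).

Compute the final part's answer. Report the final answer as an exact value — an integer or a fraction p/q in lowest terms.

Step 1: T(2) = 3*(32) - 3*(21) = 33; iterating: T(2)=33, T(3)=3, T(4)=-90, T(5)=-279, T(6)=-567, T(7)=-864, T(8)=-891, T(9)=-81, T(10)=2430, T(11)=7533, T(12)=15309, T(13)=23328; answer 23328
Step 2: B1 = 23328; c = 6; total draws C(18,5) = 8568; complement C(10,5) = 252; favorable 8568 - 252 = 8316; P = 33/34; answer 33/34
Step 3: B2 = 33/34; threaded value p + q = 67; w = -6; remainder = value at the root: 3*(-6)^4 - 4*(-6)^3 - 9*(-6)^2 + 6*(-6)^1 - 3 = (3888) + (864) + (-324) + (-36) + (-3) = 4389; answer 4389

4389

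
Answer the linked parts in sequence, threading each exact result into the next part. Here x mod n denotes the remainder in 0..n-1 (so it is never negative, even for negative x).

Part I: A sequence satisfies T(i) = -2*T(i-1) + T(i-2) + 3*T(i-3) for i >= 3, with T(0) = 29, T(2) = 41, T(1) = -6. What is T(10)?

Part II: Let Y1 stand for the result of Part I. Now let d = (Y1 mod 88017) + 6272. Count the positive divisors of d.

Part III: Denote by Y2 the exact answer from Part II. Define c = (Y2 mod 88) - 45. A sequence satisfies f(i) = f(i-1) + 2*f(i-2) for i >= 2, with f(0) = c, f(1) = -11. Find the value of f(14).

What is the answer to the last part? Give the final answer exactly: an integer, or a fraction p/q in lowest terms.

Part I: T(3) = -2*(41) + 1*(-6) + 3*(29) = -1; iterating: T(3)=-1, T(4)=25, T(5)=72, T(6)=-122, T(7)=391, T(8)=-688, T(9)=1401, T(10)=-2317; answer -2317
Part II: Y1 = -2317; d = 91972; 91972 = 2^2 * 22993; number of divisors = (2+1) * (1+1) = 6; answer 6
Part III: Y2 = 6; c = -39; f(2) = 1*(-11) + 2*(-39) = -89; iterating: f(2)=-89, f(3)=-111, f(4)=-289, f(5)=-511, f(6)=-1089, f(7)=-2111, f(8)=-4289, f(9)=-8511, f(10)=-17089, f(11)=-34111, f(12)=-68289, f(13)=-136511, f(14)=-273089; answer -273089

-273089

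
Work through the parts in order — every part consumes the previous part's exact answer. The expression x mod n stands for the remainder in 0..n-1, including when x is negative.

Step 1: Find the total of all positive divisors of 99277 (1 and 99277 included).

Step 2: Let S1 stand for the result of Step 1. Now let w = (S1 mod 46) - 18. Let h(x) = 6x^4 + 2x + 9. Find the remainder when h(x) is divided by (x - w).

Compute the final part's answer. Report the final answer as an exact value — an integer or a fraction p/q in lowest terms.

24569

Step 1: 99277 is prime, so its only divisors are 1 and 99277; sigma = 1 + 99277 = 99278; answer 99278
Step 2: S1 = 99278; w = -8; remainder = value at the root: 6*(-8)^4 + 2*(-8)^1 + 9 = (24576) + (-16) + (9) = 24569; answer 24569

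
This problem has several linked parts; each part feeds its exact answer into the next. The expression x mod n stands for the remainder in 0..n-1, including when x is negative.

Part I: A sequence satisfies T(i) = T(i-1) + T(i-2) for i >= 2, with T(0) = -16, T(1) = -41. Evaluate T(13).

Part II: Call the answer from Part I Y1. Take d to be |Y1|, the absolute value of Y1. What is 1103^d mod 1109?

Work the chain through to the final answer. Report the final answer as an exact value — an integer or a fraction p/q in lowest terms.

Part I: T(2) = 1*(-41) + 1*(-16) = -57; iterating: T(2)=-57, T(3)=-98, T(4)=-155, T(5)=-253, T(6)=-408, T(7)=-661, T(8)=-1069, T(9)=-1730, T(10)=-2799, T(11)=-4529, T(12)=-7328, T(13)=-11857; answer -11857
Part II: Y1 = -11857; d = 11857; squarings mod 1109: 1103^1=1103, 1103^2=36, 1103^4=187, 1103^8=590, 1103^16=983, 1103^32=350, 1103^64=510, 1103^128=594, 1103^256=174, 1103^512=333, 1103^1024=1098, 1103^2048=121, 1103^4096=224, 1103^8192=271; 1103^11857 = 1103^1 * 1103^16 * 1103^64 * 1103^512 * 1103^1024 * 1103^2048 * 1103^8192 = 415 (mod 1109); answer 415

415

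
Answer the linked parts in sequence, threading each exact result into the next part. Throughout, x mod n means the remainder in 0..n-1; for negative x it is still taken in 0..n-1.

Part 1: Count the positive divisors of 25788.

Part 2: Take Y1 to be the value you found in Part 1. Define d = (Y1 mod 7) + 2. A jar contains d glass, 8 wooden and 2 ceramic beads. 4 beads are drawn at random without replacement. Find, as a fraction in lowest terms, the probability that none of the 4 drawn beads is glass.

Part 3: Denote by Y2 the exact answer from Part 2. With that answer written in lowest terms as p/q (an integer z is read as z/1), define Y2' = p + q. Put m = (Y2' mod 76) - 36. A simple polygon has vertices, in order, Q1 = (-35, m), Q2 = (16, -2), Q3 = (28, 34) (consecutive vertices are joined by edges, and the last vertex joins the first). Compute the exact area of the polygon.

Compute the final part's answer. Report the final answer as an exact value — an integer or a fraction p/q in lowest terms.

Part 1: 25788 = 2^2 * 3 * 7 * 307; number of divisors = (2+1) * (1+1) * (1+1) * (1+1) = 24; answer 24
Part 2: Y1 = 24; d = 5; total draws C(15,4) = 1365; favorable C(10,4) = 210; P = 2/13; answer 2/13
Part 3: Y2 = 2/13; threaded value p + q = 15; m = -21; cross terms: (-35*-2 - 16*-21)=406, (16*34 - 28*-2)=600, (28*-21 - -35*34)=602; twice the area = |1608| = 1608; area = 804; answer 804

804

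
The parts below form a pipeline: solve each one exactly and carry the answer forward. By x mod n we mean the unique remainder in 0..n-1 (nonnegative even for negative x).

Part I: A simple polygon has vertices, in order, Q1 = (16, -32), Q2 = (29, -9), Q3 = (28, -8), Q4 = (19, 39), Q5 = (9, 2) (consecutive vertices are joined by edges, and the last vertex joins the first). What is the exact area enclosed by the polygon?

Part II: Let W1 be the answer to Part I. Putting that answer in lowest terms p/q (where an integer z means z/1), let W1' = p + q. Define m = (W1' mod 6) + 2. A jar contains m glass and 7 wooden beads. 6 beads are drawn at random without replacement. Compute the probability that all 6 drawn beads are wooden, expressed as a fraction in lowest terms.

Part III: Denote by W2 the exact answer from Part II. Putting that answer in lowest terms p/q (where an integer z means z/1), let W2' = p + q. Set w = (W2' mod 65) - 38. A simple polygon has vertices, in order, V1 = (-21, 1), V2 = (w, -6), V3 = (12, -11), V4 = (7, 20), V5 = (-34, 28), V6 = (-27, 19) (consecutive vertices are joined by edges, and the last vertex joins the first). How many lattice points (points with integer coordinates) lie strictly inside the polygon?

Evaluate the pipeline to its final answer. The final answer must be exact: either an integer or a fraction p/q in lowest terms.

971

Part I: cross terms: (16*-9 - 29*-32)=784, (29*-8 - 28*-9)=20, (28*39 - 19*-8)=1244, (19*2 - 9*39)=-313, (9*-32 - 16*2)=-320; twice the area = |1415| = 1415; area = 1415/2; answer 1415/2
Part II: W1 = 1415/2; threaded value p + q = 1417; m = 3; total draws C(10,6) = 210; favorable C(7,6) = 7; P = 1/30; answer 1/30
Part III: W2 = 1/30; threaded value p + q = 31; w = -7; cross terms: (-21*-6 - -7*1)=133, (-7*-11 - 12*-6)=149, (12*20 - 7*-11)=317, (7*28 - -34*20)=876, (-34*19 - -27*28)=110, (-27*1 - -21*19)=372; twice the area = |1957| = 1957; area = 1957/2; boundary points = 7 + 1 + 1 + 1 + 1 + 6 = 17; strictly interior points = area - boundary/2 + 1 = 971; answer 971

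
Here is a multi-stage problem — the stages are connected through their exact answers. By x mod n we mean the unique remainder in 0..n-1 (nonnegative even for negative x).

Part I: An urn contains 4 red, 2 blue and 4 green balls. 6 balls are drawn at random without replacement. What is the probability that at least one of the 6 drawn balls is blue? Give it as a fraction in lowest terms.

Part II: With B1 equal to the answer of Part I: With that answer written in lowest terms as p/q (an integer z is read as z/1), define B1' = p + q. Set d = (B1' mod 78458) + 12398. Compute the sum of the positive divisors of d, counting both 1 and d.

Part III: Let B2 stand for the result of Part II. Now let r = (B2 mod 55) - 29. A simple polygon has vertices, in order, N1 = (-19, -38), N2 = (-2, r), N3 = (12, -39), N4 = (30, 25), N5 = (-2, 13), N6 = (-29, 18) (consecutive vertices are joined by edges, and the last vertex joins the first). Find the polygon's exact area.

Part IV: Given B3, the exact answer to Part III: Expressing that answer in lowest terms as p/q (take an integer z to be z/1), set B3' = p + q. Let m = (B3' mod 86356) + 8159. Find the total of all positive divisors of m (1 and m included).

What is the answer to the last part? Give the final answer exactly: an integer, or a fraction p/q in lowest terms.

Part I: total draws C(10,6) = 210; complement C(8,6) = 28; favorable 210 - 28 = 182; P = 13/15; answer 13/15
Part II: B1 = 13/15; threaded value p + q = 28; d = 12426; 12426 = 2 * 3 * 19 * 109; sigma = (1 + 2) * (1 + 3) * (1 + 19) * (1 + 109) = 3 * 4 * 20 * 110 = 26400; answer 26400
Part III: B2 = 26400; r = -29; cross terms: (-19*-29 - -2*-38)=475, (-2*-39 - 12*-29)=426, (12*25 - 30*-39)=1470, (30*13 - -2*25)=440, (-2*18 - -29*13)=341, (-29*-38 - -19*18)=1444; twice the area = |4596| = 4596; area = 2298; answer 2298
Part IV: B3 = 2298; threaded value p + q = 2299; m = 10458; 10458 = 2 * 3^2 * 7 * 83; sigma = (1 + 2) * (1 + 3 + 9) * (1 + 7) * (1 + 83) = 3 * 13 * 8 * 84 = 26208; answer 26208

26208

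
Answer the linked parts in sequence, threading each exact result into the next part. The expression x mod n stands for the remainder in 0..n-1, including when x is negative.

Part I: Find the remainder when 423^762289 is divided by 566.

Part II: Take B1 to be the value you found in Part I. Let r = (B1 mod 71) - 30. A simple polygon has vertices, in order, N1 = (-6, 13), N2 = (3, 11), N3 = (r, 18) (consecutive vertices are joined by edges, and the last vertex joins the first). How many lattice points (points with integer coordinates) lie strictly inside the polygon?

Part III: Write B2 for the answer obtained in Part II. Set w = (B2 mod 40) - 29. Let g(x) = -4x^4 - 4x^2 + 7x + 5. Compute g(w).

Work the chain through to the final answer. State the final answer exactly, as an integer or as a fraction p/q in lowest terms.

Part I: squarings mod 566: 423^1=423, 423^2=73, 423^4=235, 423^8=323, 423^16=185, 423^32=265, 423^64=41, 423^128=549, 423^256=289, 423^512=319, 423^1024=447, 423^2048=11, 423^4096=121, 423^8192=491, 423^16384=531, 423^32768=93, 423^65536=159, 423^131072=377, 423^262144=63, 423^524288=7; 423^762289 = 423^1 * 423^16 * 423^32 * 423^128 * 423^256 * 423^8192 * 423^32768 * 423^65536 * 423^131072 * 423^524288 = 449 (mod 566); answer 449
Part II: B1 = 449; r = -7; cross terms: (-6*11 - 3*13)=-105, (3*18 - -7*11)=131, (-7*13 - -6*18)=17; twice the area = |43| = 43; area = 43/2; boundary points = 1 + 1 + 1 = 3; strictly interior points = area - boundary/2 + 1 = 21; answer 21
Part III: B2 = 21; w = -8; -4*(-8)^4 - 4*(-8)^2 + 7*(-8)^1 + 5 = (-16384) + (-256) + (-56) + (5) = -16691; answer -16691

-16691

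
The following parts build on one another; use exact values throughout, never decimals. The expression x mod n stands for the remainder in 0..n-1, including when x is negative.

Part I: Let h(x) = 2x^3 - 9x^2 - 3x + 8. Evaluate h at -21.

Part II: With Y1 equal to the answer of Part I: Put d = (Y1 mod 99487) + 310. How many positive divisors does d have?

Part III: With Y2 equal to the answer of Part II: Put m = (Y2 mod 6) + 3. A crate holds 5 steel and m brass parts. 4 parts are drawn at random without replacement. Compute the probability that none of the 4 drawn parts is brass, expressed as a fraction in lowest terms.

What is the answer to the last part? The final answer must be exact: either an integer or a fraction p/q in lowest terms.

1/42

Part I: 2*(-21)^3 - 9*(-21)^2 - 3*(-21)^1 + 8 = (-18522) + (-3969) + (63) + (8) = -22420; answer -22420
Part II: Y1 = -22420; d = 77377; 77377 is prime, so its only divisors are 1 and 77377; count = 2; answer 2
Part III: Y2 = 2; m = 5; total draws C(10,4) = 210; favorable C(5,4) = 5; P = 1/42; answer 1/42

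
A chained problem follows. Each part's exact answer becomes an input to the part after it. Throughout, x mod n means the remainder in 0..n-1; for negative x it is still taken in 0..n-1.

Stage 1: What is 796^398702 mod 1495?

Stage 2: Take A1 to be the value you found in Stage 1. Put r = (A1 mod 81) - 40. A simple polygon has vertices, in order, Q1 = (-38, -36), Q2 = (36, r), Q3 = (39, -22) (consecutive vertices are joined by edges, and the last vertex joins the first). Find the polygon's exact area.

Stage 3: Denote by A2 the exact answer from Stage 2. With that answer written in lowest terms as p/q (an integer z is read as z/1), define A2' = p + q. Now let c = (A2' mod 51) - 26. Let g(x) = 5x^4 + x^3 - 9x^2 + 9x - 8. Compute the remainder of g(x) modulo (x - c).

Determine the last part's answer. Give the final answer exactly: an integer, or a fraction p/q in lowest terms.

329608

Stage 1: squarings mod 1495: 796^1=796, 796^2=1231, 796^4=926, 796^8=841, 796^16=146, 796^32=386, 796^64=991, 796^128=1361, 796^256=16, 796^512=256, 796^1024=1251, 796^2048=1231, 796^4096=926, 796^8192=841, 796^16384=146, 796^32768=386, 796^65536=991, 796^131072=1361, 796^262144=16; 796^398702 = 796^2 * 796^4 * 796^8 * 796^32 * 796^64 * 796^256 * 796^1024 * 796^4096 * 796^131072 * 796^262144 = 1361 (mod 1495); answer 1361
Stage 2: A1 = 1361; r = 25; cross terms: (-38*25 - 36*-36)=346, (36*-22 - 39*25)=-1767, (39*-36 - -38*-22)=-2240; twice the area = |-3661| = 3661; area = 3661/2; answer 3661/2
Stage 3: A2 = 3661/2; threaded value p + q = 3663; c = 16; remainder = value at the root: 5*(16)^4 + 1*(16)^3 - 9*(16)^2 + 9*(16)^1 - 8 = (327680) + (4096) + (-2304) + (144) + (-8) = 329608; answer 329608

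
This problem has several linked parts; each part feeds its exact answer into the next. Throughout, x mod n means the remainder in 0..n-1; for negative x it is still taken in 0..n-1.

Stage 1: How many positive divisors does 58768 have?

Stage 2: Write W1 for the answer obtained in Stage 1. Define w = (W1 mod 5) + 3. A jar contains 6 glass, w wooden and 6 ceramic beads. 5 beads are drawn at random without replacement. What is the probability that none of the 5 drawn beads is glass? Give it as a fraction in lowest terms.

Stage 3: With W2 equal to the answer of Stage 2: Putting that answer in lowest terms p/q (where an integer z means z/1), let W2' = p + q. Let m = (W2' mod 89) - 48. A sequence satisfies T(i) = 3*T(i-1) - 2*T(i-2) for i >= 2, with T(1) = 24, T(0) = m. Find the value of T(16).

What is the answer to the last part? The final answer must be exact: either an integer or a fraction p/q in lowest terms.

Stage 1: 58768 = 2^4 * 3673; number of divisors = (4+1) * (1+1) = 10; answer 10
Stage 2: W1 = 10; w = 3; total draws C(15,5) = 3003; favorable C(9,5) = 126; P = 6/143; answer 6/143
Stage 3: W2 = 6/143; threaded value p + q = 149; m = 12; T(2) = 3*(24) - 2*(12) = 48; iterating: T(2)=48, T(3)=96, T(4)=192, T(5)=384, T(6)=768, T(7)=1536, T(8)=3072, T(9)=6144, T(10)=12288, T(11)=24576, T(12)=49152, T(13)=98304, T(14)=196608, T(15)=393216, T(16)=786432; answer 786432

786432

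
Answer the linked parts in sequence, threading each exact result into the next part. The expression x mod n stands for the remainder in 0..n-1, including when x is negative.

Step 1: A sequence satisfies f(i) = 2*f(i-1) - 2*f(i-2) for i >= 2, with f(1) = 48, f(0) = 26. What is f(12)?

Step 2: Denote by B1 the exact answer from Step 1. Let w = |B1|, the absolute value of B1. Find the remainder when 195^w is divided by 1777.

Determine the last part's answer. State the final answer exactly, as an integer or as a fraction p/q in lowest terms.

Step 1: f(2) = 2*(48) - 2*(26) = 44; iterating: f(2)=44, f(3)=-8, f(4)=-104, f(5)=-192, f(6)=-176, f(7)=32, f(8)=416, f(9)=768, f(10)=704, f(11)=-128, f(12)=-1664; answer -1664
Step 2: B1 = -1664; w = 1664; squarings mod 1777: 195^1=195, 195^2=708, 195^4=150, 195^8=1176, 195^16=470, 195^32=552, 195^64=837, 195^128=431, 195^256=953, 195^512=162, 195^1024=1366; 195^1664 = 195^128 * 195^512 * 195^1024 = 1708 (mod 1777); answer 1708

1708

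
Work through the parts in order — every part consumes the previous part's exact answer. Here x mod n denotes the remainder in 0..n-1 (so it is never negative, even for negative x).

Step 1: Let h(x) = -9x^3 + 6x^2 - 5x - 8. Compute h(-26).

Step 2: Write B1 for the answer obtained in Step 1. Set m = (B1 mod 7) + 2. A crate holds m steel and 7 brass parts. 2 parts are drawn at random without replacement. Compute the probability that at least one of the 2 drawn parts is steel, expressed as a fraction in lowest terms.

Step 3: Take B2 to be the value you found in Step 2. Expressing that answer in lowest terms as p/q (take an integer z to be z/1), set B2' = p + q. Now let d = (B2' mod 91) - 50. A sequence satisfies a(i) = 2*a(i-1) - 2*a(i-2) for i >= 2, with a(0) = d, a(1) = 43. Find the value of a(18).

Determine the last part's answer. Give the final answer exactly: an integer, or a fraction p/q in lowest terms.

24576

Step 1: -9*(-26)^3 + 6*(-26)^2 - 5*(-26)^1 - 8 = (158184) + (4056) + (130) + (-8) = 162362; answer 162362
Step 2: B1 = 162362; m = 6; total draws C(13,2) = 78; complement C(7,2) = 21; favorable 78 - 21 = 57; P = 19/26; answer 19/26
Step 3: B2 = 19/26; threaded value p + q = 45; d = -5; a(2) = 2*(43) - 2*(-5) = 96; iterating: a(2)=96, a(3)=106, a(4)=20, a(5)=-172, a(6)=-384, a(7)=-424, a(8)=-80, a(9)=688, a(10)=1536, a(11)=1696, a(12)=320, a(13)=-2752, a(14)=-6144, a(15)=-6784, a(16)=-1280, a(17)=11008, a(18)=24576; answer 24576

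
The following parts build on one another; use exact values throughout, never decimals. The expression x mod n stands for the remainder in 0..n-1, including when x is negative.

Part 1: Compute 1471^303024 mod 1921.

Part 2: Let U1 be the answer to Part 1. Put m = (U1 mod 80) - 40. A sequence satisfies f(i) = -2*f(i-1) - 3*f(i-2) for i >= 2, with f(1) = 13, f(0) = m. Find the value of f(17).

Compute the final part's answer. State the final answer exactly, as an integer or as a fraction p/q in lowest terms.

Part 1: squarings mod 1921: 1471^1=1471, 1471^2=795, 1471^4=16, 1471^8=256, 1471^16=222, 1471^32=1259, 1471^64=256, 1471^128=222, 1471^256=1259, 1471^512=256, 1471^1024=222, 1471^2048=1259, 1471^4096=256, 1471^8192=222, 1471^16384=1259, 1471^32768=256, 1471^65536=222, 1471^131072=1259, 1471^262144=256; 1471^303024 = 1471^16 * 1471^32 * 1471^128 * 1471^256 * 1471^512 * 1471^1024 * 1471^2048 * 1471^4096 * 1471^32768 * 1471^262144 = 256 (mod 1921); answer 256
Part 2: U1 = 256; m = -24; f(2) = -2*(13) - 3*(-24) = 46; iterating: f(2)=46, f(3)=-131, f(4)=124, f(5)=145, f(6)=-662, f(7)=889, f(8)=208, f(9)=-3083, f(10)=5542, f(11)=-1835, f(12)=-12956, f(13)=31417, f(14)=-23966, f(15)=-46319, f(16)=164536, f(17)=-190115; answer -190115

-190115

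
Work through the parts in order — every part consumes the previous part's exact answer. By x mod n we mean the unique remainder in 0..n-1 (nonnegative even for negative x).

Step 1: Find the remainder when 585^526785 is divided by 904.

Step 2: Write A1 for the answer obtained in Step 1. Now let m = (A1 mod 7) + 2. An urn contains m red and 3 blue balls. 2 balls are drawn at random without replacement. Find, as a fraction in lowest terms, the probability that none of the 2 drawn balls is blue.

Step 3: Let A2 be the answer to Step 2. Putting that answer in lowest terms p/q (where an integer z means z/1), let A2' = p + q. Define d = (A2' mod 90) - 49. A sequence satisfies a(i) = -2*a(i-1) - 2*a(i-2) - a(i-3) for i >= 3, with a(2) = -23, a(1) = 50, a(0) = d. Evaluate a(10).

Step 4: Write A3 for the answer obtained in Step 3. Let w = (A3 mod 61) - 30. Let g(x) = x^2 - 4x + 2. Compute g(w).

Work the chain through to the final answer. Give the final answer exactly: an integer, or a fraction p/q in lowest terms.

Step 1: squarings mod 904: 585^1=585, 585^2=513, 585^4=105, 585^8=177, 585^16=593, 585^32=897, 585^64=49, 585^128=593, 585^256=897, 585^512=49, 585^1024=593, 585^2048=897, 585^4096=49, 585^8192=593, 585^16384=897, 585^32768=49, 585^65536=593, 585^131072=897, 585^262144=49, 585^524288=593; 585^526785 = 585^1 * 585^64 * 585^128 * 585^256 * 585^2048 * 585^524288 = 713 (mod 904); answer 713
Step 2: A1 = 713; m = 8; total draws C(11,2) = 55; favorable C(8,2) = 28; P = 28/55; answer 28/55
Step 3: A2 = 28/55; threaded value p + q = 83; d = 34; a(3) = -2*(-23) - 2*(50) - 1*(34) = -88; iterating: a(3)=-88, a(4)=172, a(5)=-145, a(6)=34, a(7)=50, a(8)=-23, a(9)=-88, a(10)=172; answer 172
Step 4: A3 = 172; w = 20; 1*(20)^2 - 4*(20)^1 + 2 = (400) + (-80) + (2) = 322; answer 322

322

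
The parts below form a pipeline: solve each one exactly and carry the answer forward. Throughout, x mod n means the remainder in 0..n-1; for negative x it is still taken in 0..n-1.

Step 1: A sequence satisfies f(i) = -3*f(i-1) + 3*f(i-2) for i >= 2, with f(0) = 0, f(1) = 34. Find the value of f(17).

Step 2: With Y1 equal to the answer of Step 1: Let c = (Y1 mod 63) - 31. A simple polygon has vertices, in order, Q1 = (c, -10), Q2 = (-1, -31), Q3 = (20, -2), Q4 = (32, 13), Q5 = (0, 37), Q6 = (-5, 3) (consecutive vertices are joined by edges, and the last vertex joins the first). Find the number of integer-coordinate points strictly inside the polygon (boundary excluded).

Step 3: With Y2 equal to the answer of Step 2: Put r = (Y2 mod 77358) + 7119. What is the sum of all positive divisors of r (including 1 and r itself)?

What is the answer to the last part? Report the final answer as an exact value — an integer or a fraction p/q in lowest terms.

Step 1: f(2) = -3*(34) + 3*(0) = -102; iterating: f(2)=-102, f(3)=408, f(4)=-1530, f(5)=5814, f(6)=-22032, f(7)=83538, f(8)=-316710, f(9)=1200744, f(10)=-4552362, f(11)=17259318, f(12)=-65435040, f(13)=248083074, f(14)=-940554342, f(15)=3565912248, f(16)=-13519399770, f(17)=51255936054; answer 51255936054
Step 2: Y1 = 51255936054; c = 5; cross terms: (5*-31 - -1*-10)=-165, (-1*-2 - 20*-31)=622, (20*13 - 32*-2)=324, (32*37 - 0*13)=1184, (0*3 - -5*37)=185, (-5*-10 - 5*3)=35; twice the area = |2185| = 2185; area = 2185/2; boundary points = 3 + 1 + 3 + 8 + 1 + 1 = 17; strictly interior points = area - boundary/2 + 1 = 1085; answer 1085
Step 3: Y2 = 1085; r = 8204; 8204 = 2^2 * 7 * 293; sigma = (1 + 2 + 4) * (1 + 7) * (1 + 293) = 7 * 8 * 294 = 16464; answer 16464

16464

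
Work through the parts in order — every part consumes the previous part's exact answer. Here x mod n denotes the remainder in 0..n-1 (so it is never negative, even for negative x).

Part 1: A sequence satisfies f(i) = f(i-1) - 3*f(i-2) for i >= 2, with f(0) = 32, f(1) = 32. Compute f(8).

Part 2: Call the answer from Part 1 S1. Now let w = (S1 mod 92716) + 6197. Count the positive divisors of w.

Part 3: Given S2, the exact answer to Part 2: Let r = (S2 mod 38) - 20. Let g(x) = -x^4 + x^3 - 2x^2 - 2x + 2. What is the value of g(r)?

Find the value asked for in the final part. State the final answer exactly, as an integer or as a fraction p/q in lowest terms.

Part 1: f(2) = 1*(32) - 3*(32) = -64; iterating: f(2)=-64, f(3)=-160, f(4)=32, f(5)=512, f(6)=416, f(7)=-1120, f(8)=-2368; answer -2368
Part 2: S1 = -2368; w = 96545; 96545 = 5 * 19309; number of divisors = (1+1) * (1+1) = 4; answer 4
Part 3: S2 = 4; r = -16; -1*(-16)^4 + 1*(-16)^3 - 2*(-16)^2 - 2*(-16)^1 + 2 = (-65536) + (-4096) + (-512) + (32) + (2) = -70110; answer -70110

-70110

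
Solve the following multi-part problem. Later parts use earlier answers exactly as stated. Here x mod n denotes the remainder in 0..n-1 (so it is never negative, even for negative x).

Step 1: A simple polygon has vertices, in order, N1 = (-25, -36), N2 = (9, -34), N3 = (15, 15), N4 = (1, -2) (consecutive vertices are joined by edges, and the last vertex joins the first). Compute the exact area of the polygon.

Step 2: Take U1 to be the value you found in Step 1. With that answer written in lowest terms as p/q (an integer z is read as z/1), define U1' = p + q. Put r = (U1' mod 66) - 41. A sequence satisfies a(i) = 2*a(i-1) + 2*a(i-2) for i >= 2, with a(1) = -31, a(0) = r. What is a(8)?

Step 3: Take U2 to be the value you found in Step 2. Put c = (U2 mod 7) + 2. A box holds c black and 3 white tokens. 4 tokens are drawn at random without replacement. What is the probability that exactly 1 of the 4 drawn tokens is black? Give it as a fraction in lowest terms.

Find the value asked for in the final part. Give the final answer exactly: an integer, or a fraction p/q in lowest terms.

1/21

Step 1: cross terms: (-25*-34 - 9*-36)=1174, (9*15 - 15*-34)=645, (15*-2 - 1*15)=-45, (1*-36 - -25*-2)=-86; twice the area = |1688| = 1688; area = 844; answer 844
Step 2: U1 = 844; threaded value p + q = 845; r = 12; a(2) = 2*(-31) + 2*(12) = -38; iterating: a(2)=-38, a(3)=-138, a(4)=-352, a(5)=-980, a(6)=-2664, a(7)=-7288, a(8)=-19904; answer -19904
Step 3: U2 = -19904; c = 6; total draws C(9,4) = 126; favorable C(6,1)*C(3,3) = 6; P = 1/21; answer 1/21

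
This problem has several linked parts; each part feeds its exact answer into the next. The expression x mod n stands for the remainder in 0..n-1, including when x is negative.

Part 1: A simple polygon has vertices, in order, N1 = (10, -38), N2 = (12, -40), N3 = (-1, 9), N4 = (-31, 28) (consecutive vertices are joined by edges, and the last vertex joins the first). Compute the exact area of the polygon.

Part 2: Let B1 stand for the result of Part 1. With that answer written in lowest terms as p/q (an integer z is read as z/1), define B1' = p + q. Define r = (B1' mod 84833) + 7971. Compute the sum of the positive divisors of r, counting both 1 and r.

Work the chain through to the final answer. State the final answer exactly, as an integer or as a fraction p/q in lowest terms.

19584

Part 1: cross terms: (10*-40 - 12*-38)=56, (12*9 - -1*-40)=68, (-1*28 - -31*9)=251, (-31*-38 - 10*28)=898; twice the area = |1273| = 1273; area = 1273/2; answer 1273/2
Part 2: B1 = 1273/2; threaded value p + q = 1275; r = 9246; 9246 = 2 * 3 * 23 * 67; sigma = (1 + 2) * (1 + 3) * (1 + 23) * (1 + 67) = 3 * 4 * 24 * 68 = 19584; answer 19584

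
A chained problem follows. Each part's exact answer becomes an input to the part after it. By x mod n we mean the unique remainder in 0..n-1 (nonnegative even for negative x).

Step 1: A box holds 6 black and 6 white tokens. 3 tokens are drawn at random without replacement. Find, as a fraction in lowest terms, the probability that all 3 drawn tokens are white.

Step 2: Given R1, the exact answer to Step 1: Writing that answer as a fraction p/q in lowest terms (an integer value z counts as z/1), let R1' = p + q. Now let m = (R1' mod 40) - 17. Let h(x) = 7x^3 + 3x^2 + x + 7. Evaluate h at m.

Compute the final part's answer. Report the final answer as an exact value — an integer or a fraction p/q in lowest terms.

-798

Step 1: total draws C(12,3) = 220; favorable C(6,3) = 20; P = 1/11; answer 1/11
Step 2: R1 = 1/11; threaded value p + q = 12; m = -5; 7*(-5)^3 + 3*(-5)^2 + 1*(-5)^1 + 7 = (-875) + (75) + (-5) + (7) = -798; answer -798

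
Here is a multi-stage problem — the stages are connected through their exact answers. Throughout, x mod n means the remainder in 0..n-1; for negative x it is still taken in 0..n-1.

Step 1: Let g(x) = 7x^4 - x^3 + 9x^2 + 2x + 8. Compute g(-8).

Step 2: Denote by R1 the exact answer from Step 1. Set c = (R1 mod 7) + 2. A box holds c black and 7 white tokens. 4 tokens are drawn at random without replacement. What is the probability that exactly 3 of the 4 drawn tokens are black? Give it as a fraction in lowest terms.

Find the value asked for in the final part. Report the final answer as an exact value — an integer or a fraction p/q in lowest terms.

Step 1: 7*(-8)^4 - 1*(-8)^3 + 9*(-8)^2 + 2*(-8)^1 + 8 = (28672) + (512) + (576) + (-16) + (8) = 29752; answer 29752
Step 2: R1 = 29752; c = 4; total draws C(11,4) = 330; favorable C(4,3)*C(7,1) = 28; P = 14/165; answer 14/165

14/165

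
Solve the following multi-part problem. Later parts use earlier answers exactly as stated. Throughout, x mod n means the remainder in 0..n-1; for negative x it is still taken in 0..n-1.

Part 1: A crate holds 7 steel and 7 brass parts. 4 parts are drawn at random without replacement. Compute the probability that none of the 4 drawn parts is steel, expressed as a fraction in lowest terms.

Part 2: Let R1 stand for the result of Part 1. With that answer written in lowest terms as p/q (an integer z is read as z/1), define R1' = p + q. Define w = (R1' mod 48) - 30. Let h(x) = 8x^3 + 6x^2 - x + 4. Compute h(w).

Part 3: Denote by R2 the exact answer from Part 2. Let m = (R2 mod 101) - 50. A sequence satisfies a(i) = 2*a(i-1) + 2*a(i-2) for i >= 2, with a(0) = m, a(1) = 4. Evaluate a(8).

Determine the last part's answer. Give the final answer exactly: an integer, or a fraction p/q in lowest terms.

Part 1: total draws C(14,4) = 1001; favorable C(7,4) = 35; P = 5/143; answer 5/143
Part 2: R1 = 5/143; threaded value p + q = 148; w = -26; 8*(-26)^3 + 6*(-26)^2 - 1*(-26)^1 + 4 = (-140608) + (4056) + (26) + (4) = -136522; answer -136522
Part 3: R2 = -136522; m = -20; a(2) = 2*(4) + 2*(-20) = -32; iterating: a(2)=-32, a(3)=-56, a(4)=-176, a(5)=-464, a(6)=-1280, a(7)=-3488, a(8)=-9536; answer -9536

-9536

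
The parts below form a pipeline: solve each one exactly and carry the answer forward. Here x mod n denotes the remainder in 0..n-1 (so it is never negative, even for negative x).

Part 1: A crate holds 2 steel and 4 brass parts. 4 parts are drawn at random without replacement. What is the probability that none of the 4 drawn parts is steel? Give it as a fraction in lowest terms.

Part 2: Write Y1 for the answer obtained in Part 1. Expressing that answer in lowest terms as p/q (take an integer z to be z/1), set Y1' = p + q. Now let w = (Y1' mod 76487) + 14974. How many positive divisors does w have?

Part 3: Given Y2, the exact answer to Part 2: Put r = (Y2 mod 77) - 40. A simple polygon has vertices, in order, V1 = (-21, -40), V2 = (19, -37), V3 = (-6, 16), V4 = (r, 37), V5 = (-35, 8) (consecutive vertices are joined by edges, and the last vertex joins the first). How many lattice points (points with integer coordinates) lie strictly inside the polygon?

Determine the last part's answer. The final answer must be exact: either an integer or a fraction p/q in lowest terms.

Part 1: total draws C(6,4) = 15; favorable C(4,4) = 1; P = 1/15; answer 1/15
Part 2: Y1 = 1/15; threaded value p + q = 16; w = 14990; 14990 = 2 * 5 * 1499; number of divisors = (1+1) * (1+1) * (1+1) = 8; answer 8
Part 3: Y2 = 8; r = -32; cross terms: (-21*-37 - 19*-40)=1537, (19*16 - -6*-37)=82, (-6*37 - -32*16)=290, (-32*8 - -35*37)=1039, (-35*-40 - -21*8)=1568; twice the area = |4516| = 4516; area = 2258; boundary points = 1 + 1 + 1 + 1 + 2 = 6; strictly interior points = area - boundary/2 + 1 = 2256; answer 2256

2256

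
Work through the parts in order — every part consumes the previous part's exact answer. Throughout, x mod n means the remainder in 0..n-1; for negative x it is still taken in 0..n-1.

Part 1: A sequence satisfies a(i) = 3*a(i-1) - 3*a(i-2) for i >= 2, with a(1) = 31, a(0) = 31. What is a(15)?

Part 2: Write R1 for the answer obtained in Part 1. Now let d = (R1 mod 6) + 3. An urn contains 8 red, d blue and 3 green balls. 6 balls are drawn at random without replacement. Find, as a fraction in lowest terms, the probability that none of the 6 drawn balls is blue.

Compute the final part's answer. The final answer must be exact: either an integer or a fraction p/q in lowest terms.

Part 1: a(2) = 3*(31) - 3*(31) = 0; iterating: a(2)=0, a(3)=-93, a(4)=-279, a(5)=-558, a(6)=-837, a(7)=-837, a(8)=0, a(9)=2511, a(10)=7533, a(11)=15066, a(12)=22599, a(13)=22599, a(14)=0, a(15)=-67797; answer -67797
Part 2: R1 = -67797; d = 6; total draws C(17,6) = 12376; favorable C(11,6) = 462; P = 33/884; answer 33/884

33/884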